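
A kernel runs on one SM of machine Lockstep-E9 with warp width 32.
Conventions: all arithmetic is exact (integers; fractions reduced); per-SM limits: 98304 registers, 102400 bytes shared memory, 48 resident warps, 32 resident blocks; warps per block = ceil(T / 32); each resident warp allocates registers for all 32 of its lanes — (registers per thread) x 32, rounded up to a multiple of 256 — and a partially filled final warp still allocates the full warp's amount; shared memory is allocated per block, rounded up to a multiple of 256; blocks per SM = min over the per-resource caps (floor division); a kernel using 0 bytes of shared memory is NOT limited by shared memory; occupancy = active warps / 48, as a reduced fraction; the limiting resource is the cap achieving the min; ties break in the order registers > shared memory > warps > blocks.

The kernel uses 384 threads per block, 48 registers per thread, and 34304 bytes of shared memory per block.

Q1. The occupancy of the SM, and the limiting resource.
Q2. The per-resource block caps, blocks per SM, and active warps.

Answer: occupancy 1/2, limited by shared memory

registers: 5 blocks
shared memory: 2 blocks
warps: 4 blocks
blocks: 32 blocks

Answer: 2 blocks, 24 active warps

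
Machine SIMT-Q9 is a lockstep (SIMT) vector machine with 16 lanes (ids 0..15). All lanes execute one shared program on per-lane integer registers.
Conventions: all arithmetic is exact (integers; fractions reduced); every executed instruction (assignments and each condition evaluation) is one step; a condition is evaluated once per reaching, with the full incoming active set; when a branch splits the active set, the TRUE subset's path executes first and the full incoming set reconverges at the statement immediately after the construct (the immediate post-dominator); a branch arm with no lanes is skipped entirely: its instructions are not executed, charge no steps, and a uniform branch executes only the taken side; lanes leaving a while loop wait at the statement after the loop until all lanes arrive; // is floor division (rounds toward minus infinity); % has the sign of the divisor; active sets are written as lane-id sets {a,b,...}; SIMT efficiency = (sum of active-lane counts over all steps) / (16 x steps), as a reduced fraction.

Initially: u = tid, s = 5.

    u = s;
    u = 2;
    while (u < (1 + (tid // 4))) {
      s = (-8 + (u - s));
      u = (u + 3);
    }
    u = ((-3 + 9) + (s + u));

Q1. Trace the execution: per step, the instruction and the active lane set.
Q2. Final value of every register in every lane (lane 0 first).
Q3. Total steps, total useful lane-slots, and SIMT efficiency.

step 0: u <- s                       {0,1,2,3,4,5,6,7,8,9,10,11,12,13,14,15}
step 1: u <- 2                       {0,1,2,3,4,5,6,7,8,9,10,11,12,13,14,15}
step 2: eval (u < (1 + (tid // 4)))  {0,1,2,3,4,5,6,7,8,9,10,11,12,13,14,15}
step 3: s <- (-8 + (u - s))          {8,9,10,11,12,13,14,15}
step 4: u <- (u + 3)                 {8,9,10,11,12,13,14,15}
step 5: eval (u < (1 + (tid // 4)))  {8,9,10,11,12,13,14,15}
step 6: u <- ((-3 + 9) + (s + u))    {0,1,2,3,4,5,6,7,8,9,10,11,12,13,14,15}

Answer: 7 steps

u: 13,13,13,13,13,13,13,13,0,0,0,0,0,0,0,0
s: 5,5,5,5,5,5,5,5,-11,-11,-11,-11,-11,-11,-11,-11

steps = 7; useful = 88; efficiency = 88/112 = 11/14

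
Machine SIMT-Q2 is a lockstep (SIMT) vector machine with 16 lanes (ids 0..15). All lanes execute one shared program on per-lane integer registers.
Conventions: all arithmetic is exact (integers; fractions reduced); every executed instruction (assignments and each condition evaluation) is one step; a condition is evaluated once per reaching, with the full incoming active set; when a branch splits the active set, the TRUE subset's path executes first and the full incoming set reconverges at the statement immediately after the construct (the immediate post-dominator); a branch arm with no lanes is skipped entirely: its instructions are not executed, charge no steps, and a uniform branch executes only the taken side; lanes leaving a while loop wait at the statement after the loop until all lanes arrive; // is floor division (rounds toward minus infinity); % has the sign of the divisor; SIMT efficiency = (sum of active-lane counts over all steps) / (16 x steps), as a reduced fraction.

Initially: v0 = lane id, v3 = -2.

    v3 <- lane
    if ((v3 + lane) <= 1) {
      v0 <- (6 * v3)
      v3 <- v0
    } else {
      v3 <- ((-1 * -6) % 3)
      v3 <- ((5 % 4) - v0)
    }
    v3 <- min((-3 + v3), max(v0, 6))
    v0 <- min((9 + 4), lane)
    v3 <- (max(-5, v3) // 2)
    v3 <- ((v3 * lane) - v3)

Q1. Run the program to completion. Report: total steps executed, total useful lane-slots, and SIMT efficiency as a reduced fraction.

Answer: 10 steps, 128 useful, 4/5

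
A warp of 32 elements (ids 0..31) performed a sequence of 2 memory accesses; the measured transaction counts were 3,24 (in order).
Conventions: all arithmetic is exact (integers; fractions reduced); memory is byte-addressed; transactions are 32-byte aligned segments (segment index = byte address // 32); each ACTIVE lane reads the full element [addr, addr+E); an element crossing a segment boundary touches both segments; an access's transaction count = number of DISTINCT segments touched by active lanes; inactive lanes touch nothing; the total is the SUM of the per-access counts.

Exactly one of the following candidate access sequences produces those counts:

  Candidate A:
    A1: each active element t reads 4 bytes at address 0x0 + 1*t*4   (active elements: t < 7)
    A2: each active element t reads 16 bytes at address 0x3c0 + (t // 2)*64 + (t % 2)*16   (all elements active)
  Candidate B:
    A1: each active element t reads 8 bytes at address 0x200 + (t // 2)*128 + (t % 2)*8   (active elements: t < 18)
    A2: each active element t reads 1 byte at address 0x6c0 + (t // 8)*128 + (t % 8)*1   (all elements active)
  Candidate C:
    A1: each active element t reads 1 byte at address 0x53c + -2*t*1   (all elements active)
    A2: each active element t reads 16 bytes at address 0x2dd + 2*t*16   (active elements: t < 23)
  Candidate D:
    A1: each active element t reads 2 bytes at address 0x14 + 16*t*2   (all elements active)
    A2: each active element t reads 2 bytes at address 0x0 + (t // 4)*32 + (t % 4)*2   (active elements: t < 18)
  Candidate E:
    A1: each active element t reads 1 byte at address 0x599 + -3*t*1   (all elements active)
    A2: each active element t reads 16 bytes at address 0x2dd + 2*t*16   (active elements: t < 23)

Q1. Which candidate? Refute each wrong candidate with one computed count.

A: A1 gives 1 transaction, not 3
B: A1 gives 9 transactions, not 3
D: A1 gives 32 transactions, not 3
E: A1 gives 4 transactions, not 3
C: all counts match (3,24)

Answer: C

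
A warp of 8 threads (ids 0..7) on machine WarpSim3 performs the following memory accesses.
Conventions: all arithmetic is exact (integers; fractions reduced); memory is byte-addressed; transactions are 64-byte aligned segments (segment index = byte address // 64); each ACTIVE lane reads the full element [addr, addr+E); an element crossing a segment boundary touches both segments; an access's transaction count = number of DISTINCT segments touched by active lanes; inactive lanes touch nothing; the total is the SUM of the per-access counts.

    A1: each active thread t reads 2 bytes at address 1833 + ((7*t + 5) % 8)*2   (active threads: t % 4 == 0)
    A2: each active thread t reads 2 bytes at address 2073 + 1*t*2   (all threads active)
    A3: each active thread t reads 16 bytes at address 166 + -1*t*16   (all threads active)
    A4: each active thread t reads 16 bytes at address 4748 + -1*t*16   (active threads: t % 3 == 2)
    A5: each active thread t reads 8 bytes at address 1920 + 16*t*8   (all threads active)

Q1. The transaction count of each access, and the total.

A1: 1 transaction
A2: 1 transaction
A3: 3 transactions
A4: 2 transactions
A5: 8 transactions

Answer: 1,1,3,2,8; total 15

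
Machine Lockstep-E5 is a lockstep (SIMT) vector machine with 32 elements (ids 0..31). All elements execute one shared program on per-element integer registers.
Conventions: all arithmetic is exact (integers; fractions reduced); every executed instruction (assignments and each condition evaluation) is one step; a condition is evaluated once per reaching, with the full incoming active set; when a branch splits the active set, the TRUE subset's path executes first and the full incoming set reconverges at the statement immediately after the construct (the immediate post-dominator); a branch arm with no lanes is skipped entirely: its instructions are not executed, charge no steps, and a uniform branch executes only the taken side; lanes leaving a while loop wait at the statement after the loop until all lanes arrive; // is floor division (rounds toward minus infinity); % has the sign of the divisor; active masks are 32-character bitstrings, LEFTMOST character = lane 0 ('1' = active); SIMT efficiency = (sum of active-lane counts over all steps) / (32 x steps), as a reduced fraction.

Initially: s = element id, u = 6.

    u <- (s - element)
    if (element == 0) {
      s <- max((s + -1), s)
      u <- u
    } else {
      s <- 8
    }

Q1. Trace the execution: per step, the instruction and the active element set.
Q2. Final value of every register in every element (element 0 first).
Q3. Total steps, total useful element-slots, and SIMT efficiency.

step 0: u <- (s - element)           11111111111111111111111111111111
step 1: eval (element == 0)          11111111111111111111111111111111
step 2: s <- max((s + -1), s)        10000000000000000000000000000000
step 3: u <- u                       10000000000000000000000000000000
step 4: s <- 8                       01111111111111111111111111111111

Answer: 5 steps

s: 0,8,8,8,8,8,8,8,8,8,8,8,8,8,8,8,8,8,8,8,8,8,8,8,8,8,8,8,8,8,8,8
u: 0,0,0,0,0,0,0,0,0,0,0,0,0,0,0,0,0,0,0,0,0,0,0,0,0,0,0,0,0,0,0,0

steps = 5; useful = 97; efficiency = 97/160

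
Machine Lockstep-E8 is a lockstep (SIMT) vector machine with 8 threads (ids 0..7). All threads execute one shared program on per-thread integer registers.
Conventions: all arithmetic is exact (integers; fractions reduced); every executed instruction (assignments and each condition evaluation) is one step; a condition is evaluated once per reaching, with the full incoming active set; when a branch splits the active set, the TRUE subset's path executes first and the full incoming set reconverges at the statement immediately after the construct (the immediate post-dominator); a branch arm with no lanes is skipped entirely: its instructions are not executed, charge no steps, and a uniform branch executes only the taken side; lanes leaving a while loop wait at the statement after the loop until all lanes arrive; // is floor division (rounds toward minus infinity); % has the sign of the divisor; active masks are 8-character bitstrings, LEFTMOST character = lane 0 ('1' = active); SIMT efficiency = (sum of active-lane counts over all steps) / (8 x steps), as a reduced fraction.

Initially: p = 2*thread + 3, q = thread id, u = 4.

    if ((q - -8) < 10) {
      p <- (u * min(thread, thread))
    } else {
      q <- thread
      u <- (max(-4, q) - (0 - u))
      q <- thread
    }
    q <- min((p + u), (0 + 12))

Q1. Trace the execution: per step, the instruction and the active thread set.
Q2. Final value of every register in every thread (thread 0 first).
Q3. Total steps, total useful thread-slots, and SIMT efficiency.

step 0: eval ((q - -8) < 10)         11111111
step 1: p <- (u * min(thread, thread)) 11000000
step 2: q <- thread                  00111111
step 3: u <- (max(-4, q) - (0 - u))  00111111
step 4: q <- thread                  00111111
step 5: q <- min((p + u), (0 + 12))  11111111

Answer: 6 steps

p: 0,4,7,9,11,13,15,17
q: 4,8,12,12,12,12,12,12
u: 4,4,6,7,8,9,10,11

steps = 6; useful = 36; efficiency = 36/48 = 3/4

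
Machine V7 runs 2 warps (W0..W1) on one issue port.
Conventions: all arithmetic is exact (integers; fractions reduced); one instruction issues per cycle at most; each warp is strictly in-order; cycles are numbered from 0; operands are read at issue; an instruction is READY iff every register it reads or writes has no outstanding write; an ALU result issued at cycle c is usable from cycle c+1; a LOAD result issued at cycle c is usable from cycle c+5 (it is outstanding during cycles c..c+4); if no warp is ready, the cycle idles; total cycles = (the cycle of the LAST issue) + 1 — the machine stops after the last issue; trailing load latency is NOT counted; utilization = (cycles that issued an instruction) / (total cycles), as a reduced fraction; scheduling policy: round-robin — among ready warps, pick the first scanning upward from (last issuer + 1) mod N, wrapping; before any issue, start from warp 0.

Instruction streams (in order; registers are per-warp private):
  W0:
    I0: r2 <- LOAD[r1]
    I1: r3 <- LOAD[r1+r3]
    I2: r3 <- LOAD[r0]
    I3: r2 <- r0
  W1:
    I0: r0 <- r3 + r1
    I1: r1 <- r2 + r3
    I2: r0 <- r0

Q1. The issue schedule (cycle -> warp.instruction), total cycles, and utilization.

cycle 0: W0.I0
cycle 1: W1.I0
cycle 2: W0.I1
cycle 3: W1.I1
cycle 4: W1.I2
cycle 5: idle
cycle 6: idle
cycle 7: W0.I2
cycle 8: W0.I3

Answer: 9 cycles, utilization 7/9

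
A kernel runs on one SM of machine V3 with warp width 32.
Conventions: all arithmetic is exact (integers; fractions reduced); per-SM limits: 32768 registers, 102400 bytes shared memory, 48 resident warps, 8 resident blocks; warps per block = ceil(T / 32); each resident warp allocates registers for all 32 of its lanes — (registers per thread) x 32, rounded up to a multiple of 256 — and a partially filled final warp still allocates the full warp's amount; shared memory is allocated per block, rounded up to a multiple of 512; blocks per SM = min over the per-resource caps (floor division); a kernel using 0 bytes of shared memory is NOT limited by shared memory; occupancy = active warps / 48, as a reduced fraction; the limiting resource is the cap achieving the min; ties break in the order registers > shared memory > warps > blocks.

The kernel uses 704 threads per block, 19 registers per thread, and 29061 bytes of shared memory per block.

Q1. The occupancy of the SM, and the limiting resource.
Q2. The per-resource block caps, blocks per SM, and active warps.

Answer: occupancy 11/24, limited by registers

registers: 1 block
shared memory: 3 blocks
warps: 2 blocks
blocks: 8 blocks

Answer: 1 block, 22 active warps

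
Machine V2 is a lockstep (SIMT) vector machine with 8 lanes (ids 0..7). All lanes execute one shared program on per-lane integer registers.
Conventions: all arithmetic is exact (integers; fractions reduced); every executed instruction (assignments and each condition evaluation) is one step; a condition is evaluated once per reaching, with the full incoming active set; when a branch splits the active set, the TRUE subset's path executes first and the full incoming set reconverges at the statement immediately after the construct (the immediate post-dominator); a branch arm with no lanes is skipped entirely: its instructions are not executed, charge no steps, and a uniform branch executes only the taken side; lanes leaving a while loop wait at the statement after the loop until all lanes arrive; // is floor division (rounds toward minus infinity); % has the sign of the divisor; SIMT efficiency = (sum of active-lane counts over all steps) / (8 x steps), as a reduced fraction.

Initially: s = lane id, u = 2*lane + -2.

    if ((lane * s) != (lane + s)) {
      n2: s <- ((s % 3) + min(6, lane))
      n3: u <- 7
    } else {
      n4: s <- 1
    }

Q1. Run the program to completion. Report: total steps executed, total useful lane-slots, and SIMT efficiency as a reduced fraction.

Answer: 4 steps, 22 useful, 11/16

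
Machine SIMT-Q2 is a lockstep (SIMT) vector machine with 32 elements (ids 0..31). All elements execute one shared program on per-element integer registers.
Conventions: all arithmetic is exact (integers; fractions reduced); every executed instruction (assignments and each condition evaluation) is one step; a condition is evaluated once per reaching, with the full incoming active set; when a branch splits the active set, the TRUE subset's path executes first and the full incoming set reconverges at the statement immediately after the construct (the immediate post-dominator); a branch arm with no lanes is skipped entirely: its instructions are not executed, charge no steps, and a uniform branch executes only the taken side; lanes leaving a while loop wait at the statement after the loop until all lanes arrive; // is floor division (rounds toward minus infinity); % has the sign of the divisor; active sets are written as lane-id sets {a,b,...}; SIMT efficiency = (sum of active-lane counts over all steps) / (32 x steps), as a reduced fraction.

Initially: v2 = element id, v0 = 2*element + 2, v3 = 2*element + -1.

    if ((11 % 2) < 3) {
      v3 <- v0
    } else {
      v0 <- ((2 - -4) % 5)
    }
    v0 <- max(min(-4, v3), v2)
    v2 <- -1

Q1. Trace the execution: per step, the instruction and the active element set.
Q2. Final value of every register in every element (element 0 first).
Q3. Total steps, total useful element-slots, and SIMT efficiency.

step 0: eval ((11 % 2) < 3)          {0,1,2,3,4,5,6,7,8,9,10,11,12,13,14,15,16,17,18,19,20,21,22,23,24,25,26,27,28,29,30,31}
step 1: v3 <- v0                     {0,1,2,3,4,5,6,7,8,9,10,11,12,13,14,15,16,17,18,19,20,21,22,23,24,25,26,27,28,29,30,31}
step 2: v0 <- max(min(-4, v3), v2)   {0,1,2,3,4,5,6,7,8,9,10,11,12,13,14,15,16,17,18,19,20,21,22,23,24,25,26,27,28,29,30,31}
step 3: v2 <- -1                     {0,1,2,3,4,5,6,7,8,9,10,11,12,13,14,15,16,17,18,19,20,21,22,23,24,25,26,27,28,29,30,31}

Answer: 4 steps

v2: -1,-1,-1,-1,-1,-1,-1,-1,-1,-1,-1,-1,-1,-1,-1,-1,-1,-1,-1,-1,-1,-1,-1,-1,-1,-1,-1,-1,-1,-1,-1,-1
v0: 0,1,2,3,4,5,6,7,8,9,10,11,12,13,14,15,16,17,18,19,20,21,22,23,24,25,26,27,28,29,30,31
v3: 2,4,6,8,10,12,14,16,18,20,22,24,26,28,30,32,34,36,38,40,42,44,46,48,50,52,54,56,58,60,62,64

steps = 4; useful = 128; efficiency = 128/128 = 1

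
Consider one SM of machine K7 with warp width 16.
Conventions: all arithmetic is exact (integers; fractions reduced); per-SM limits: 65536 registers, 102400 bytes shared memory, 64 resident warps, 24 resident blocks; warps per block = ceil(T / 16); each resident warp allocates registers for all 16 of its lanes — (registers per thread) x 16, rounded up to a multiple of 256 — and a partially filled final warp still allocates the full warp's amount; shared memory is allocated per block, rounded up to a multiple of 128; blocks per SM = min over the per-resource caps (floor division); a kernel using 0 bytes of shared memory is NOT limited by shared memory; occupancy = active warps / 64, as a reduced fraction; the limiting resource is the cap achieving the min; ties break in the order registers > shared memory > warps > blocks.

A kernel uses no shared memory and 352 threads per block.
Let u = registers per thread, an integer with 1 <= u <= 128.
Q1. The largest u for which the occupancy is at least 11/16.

Answer: u = 80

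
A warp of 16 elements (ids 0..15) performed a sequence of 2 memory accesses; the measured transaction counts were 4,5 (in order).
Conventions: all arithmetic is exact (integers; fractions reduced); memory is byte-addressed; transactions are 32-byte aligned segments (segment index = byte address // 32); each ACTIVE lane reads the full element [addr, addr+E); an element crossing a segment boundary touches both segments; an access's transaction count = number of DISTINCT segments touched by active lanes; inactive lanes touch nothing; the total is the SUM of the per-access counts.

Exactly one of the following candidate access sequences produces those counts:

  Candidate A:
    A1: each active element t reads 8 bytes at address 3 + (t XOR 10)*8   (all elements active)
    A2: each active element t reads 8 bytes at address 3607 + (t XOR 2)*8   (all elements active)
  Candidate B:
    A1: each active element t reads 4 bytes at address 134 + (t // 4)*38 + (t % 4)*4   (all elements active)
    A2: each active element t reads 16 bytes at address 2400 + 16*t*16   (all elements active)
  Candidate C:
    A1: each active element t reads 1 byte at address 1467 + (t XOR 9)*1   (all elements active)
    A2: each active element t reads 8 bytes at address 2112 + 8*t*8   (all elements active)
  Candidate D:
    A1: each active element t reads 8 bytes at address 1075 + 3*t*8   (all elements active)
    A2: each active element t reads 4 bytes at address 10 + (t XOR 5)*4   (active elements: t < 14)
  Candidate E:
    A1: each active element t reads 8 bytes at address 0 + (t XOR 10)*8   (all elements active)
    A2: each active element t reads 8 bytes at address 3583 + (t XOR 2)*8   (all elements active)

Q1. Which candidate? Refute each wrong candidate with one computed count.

A: A1 gives 5 transactions, not 4
B: A1 gives 5 transactions, not 4
C: A1 gives 2 transactions, not 4
D: A1 gives 13 transactions, not 4
E: all counts match (4,5)

Answer: E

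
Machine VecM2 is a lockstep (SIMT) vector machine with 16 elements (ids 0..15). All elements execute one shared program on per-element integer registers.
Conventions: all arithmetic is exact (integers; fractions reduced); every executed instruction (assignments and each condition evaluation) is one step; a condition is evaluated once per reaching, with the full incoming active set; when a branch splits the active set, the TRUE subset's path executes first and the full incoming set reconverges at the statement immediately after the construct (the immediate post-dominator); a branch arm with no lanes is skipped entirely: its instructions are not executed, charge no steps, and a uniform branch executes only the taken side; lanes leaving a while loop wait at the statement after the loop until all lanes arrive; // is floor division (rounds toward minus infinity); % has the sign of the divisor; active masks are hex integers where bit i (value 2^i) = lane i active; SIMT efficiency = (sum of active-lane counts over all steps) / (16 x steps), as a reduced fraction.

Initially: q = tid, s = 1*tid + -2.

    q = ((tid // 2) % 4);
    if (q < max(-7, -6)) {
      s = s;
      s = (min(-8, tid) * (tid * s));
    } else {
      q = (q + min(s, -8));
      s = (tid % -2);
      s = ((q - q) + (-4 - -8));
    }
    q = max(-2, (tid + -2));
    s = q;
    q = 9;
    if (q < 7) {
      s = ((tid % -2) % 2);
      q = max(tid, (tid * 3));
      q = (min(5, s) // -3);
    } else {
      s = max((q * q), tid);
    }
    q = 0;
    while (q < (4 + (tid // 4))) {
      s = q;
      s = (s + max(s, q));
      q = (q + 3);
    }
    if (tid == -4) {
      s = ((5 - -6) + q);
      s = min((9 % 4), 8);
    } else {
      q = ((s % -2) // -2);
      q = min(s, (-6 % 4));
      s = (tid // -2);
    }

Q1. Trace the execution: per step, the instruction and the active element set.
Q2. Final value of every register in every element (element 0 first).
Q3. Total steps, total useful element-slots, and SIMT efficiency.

step 0: q <- ((tid // 2) % 4)        0xffff
step 1: eval (q < max(-7, -6))       0xffff
step 2: q <- (q + min(s, -8))        0xffff
step 3: s <- (tid % -2)              0xffff
step 4: s <- ((q - q) + (-4 - -8))   0xffff
step 5: q <- max(-2, (tid + -2))     0xffff
step 6: s <- q                       0xffff
step 7: q <- 9                       0xffff
step 8: eval (q < 7)                 0xffff
step 9: s <- max((q * q), tid)       0xffff
step 10: q <- 0                       0xffff
step 11: eval (q < (4 + (tid // 4)))  0xffff
step 12: s <- q                       0xffff
step 13: s <- (s + max(s, q))         0xffff
step 14: q <- (q + 3)                 0xffff
step 15: eval (q < (4 + (tid // 4)))  0xffff
step 16: s <- q                       0xffff
step 17: s <- (s + max(s, q))         0xffff
step 18: q <- (q + 3)                 0xffff
step 19: eval (q < (4 + (tid // 4)))  0xffff
step 20: s <- q                       0xf000
step 21: s <- (s + max(s, q))         0xf000
step 22: q <- (q + 3)                 0xf000
step 23: eval (q < (4 + (tid // 4)))  0xf000
step 24: eval (tid == -4)             0xffff
step 25: q <- ((s % -2) // -2)        0xffff
step 26: q <- min(s, (-6 % 4))        0xffff
step 27: s <- (tid // -2)             0xffff

Answer: 28 steps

q: 2,2,2,2,2,2,2,2,2,2,2,2,2,2,2,2
s: 0,-1,-1,-2,-2,-3,-3,-4,-4,-5,-5,-6,-6,-7,-7,-8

steps = 28; useful = 400; efficiency = 400/448 = 25/28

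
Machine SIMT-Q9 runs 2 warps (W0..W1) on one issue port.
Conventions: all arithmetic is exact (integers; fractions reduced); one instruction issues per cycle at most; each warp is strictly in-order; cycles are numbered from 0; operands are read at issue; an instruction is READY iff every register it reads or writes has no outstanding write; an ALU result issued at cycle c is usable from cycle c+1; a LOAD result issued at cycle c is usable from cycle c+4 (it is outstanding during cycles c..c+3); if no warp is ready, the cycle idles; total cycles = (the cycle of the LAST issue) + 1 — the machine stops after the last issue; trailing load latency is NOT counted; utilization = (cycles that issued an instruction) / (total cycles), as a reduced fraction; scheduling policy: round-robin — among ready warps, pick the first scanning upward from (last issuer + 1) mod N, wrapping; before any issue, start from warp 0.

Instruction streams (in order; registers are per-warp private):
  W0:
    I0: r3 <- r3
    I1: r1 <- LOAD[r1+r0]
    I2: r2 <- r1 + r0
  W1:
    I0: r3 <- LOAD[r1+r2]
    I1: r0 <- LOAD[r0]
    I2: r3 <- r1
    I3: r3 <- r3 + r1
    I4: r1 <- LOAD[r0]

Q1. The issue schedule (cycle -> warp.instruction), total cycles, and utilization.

cycle 0: W0.I0
cycle 1: W1.I0
cycle 2: W0.I1
cycle 3: W1.I1
cycle 4: idle
cycle 5: W1.I2
cycle 6: W0.I2
cycle 7: W1.I3
cycle 8: W1.I4

Answer: 9 cycles, utilization 8/9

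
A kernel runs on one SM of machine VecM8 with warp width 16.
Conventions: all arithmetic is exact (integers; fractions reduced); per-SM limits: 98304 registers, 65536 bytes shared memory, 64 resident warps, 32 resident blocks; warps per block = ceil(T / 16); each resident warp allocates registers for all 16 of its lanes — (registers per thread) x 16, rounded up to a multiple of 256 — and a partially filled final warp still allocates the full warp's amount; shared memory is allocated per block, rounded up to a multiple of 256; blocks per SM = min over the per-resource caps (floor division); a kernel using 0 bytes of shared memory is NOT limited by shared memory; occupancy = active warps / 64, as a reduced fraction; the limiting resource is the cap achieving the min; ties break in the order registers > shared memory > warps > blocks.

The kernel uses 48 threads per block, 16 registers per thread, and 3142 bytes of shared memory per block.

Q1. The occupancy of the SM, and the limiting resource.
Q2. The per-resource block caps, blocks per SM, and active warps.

Answer: occupancy 57/64, limited by shared memory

registers: 128 blocks
shared memory: 19 blocks
warps: 21 blocks
blocks: 32 blocks

Answer: 19 blocks, 57 active warps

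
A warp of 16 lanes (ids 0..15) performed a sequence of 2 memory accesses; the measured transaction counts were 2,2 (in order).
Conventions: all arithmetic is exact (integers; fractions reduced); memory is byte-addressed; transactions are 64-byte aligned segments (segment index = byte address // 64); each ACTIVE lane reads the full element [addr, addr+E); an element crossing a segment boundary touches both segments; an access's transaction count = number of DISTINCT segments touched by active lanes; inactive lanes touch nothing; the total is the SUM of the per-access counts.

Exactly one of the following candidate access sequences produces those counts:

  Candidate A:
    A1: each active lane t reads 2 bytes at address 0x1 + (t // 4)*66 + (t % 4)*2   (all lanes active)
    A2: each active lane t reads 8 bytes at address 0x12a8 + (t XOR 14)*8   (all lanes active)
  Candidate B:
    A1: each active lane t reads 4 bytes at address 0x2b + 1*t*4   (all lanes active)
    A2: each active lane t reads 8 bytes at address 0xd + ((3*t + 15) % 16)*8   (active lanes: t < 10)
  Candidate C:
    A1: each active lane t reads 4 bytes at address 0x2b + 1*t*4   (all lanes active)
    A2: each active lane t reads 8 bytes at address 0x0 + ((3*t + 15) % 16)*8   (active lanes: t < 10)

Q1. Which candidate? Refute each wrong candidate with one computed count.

A: A1 gives 4 transactions, not 2
B: A2 gives 3 transactions, not 2
C: all counts match (2,2)

Answer: C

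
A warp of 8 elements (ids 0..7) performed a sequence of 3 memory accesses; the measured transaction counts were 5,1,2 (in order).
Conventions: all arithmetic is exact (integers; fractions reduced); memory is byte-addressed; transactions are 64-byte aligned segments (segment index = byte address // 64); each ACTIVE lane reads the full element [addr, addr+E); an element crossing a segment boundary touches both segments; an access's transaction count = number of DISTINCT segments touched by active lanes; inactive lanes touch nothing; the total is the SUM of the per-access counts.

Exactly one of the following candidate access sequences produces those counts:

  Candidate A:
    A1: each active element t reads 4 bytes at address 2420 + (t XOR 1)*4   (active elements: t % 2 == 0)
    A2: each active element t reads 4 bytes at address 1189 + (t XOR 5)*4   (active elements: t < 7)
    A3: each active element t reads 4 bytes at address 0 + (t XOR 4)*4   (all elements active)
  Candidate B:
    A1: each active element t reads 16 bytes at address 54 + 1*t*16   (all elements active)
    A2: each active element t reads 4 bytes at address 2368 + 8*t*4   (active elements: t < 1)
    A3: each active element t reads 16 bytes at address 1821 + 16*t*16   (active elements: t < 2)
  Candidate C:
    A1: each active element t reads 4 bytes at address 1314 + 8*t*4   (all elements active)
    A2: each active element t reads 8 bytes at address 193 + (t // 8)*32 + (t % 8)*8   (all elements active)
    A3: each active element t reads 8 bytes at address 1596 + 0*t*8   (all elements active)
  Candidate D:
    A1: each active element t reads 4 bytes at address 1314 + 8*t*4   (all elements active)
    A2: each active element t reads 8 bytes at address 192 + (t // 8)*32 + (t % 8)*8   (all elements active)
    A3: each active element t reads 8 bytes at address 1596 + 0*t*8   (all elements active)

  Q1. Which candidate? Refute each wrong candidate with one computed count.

A: A1 gives 2 transactions, not 5
B: A1 gives 3 transactions, not 5
C: A2 gives 2 transactions, not 1
D: all counts match (5,1,2)

Answer: D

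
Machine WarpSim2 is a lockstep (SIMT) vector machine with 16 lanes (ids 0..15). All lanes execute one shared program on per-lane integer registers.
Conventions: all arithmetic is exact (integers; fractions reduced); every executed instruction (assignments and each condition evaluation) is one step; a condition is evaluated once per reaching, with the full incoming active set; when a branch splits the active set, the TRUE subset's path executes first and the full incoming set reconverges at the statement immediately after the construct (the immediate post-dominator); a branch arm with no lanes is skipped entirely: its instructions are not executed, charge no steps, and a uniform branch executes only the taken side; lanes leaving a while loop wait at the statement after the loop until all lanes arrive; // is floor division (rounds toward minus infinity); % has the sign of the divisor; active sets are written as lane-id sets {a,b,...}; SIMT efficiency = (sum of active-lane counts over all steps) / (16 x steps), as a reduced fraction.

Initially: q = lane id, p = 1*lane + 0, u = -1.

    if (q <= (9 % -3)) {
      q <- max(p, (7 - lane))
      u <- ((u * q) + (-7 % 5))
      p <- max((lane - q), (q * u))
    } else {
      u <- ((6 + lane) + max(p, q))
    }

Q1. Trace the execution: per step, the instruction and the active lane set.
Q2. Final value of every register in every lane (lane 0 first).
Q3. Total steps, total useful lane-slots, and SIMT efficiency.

step 0: eval (q <= (9 % -3))         {0,1,2,3,4,5,6,7,8,9,10,11,12,13,14,15}
step 1: q <- max(p, (7 - lane))      {0}
step 2: u <- ((u * q) + (-7 % 5))    {0}
step 3: p <- max((lane - q), (q * u)) {0}
step 4: u <- ((6 + lane) + max(p, q)) {1,2,3,4,5,6,7,8,9,10,11,12,13,14,15}

Answer: 5 steps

q: 7,1,2,3,4,5,6,7,8,9,10,11,12,13,14,15
p: -7,1,2,3,4,5,6,7,8,9,10,11,12,13,14,15
u: -4,8,10,12,14,16,18,20,22,24,26,28,30,32,34,36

steps = 5; useful = 34; efficiency = 34/80 = 17/40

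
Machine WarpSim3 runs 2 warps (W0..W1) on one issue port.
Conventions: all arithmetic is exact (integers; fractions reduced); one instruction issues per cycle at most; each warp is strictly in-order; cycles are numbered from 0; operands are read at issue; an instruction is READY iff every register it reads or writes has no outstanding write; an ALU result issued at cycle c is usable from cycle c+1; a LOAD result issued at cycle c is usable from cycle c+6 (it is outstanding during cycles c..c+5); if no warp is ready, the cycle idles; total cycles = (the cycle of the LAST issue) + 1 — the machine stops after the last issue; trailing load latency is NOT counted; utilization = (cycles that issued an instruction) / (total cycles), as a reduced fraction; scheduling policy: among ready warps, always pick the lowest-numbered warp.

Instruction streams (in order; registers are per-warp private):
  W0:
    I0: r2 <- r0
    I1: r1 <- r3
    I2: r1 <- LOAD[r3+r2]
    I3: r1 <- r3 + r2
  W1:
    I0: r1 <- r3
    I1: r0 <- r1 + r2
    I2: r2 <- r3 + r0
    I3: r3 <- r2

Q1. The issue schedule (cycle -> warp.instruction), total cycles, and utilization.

cycle 0: W0.I0
cycle 1: W0.I1
cycle 2: W0.I2
cycle 3: W1.I0
cycle 4: W1.I1
cycle 5: W1.I2
cycle 6: W1.I3
cycle 7: idle
cycle 8: W0.I3

Answer: 9 cycles, utilization 8/9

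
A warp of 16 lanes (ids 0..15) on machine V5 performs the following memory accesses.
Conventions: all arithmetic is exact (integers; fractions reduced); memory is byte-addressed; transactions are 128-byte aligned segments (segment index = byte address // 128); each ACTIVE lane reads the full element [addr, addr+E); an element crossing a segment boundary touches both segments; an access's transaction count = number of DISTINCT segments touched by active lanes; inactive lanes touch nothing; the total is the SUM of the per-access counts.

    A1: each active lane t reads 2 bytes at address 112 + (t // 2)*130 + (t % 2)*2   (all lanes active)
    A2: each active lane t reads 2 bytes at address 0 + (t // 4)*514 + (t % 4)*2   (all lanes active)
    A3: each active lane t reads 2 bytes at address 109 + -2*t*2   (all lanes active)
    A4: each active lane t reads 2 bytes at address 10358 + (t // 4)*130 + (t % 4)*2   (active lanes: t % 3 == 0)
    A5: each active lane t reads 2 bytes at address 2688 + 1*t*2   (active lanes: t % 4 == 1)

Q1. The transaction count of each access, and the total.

A1: 9 transactions
A2: 4 transactions
A3: 1 transaction
A4: 5 transactions
A5: 1 transaction

Answer: 9,4,1,5,1; total 20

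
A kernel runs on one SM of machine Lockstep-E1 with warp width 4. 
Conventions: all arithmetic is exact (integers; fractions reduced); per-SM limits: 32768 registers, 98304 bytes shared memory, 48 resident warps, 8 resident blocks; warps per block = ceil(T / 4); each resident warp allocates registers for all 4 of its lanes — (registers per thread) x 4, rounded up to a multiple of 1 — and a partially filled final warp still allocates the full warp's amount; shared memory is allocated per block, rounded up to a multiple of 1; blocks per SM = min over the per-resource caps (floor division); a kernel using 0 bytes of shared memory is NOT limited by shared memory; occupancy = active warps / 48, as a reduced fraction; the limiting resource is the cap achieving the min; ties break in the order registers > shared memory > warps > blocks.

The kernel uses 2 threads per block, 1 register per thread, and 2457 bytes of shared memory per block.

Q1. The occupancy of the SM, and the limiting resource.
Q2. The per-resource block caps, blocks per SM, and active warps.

Answer: occupancy 1/6, limited by blocks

registers: 8192 blocks
shared memory: 40 blocks
warps: 48 blocks
blocks: 8 blocks

Answer: 8 blocks, 8 active warps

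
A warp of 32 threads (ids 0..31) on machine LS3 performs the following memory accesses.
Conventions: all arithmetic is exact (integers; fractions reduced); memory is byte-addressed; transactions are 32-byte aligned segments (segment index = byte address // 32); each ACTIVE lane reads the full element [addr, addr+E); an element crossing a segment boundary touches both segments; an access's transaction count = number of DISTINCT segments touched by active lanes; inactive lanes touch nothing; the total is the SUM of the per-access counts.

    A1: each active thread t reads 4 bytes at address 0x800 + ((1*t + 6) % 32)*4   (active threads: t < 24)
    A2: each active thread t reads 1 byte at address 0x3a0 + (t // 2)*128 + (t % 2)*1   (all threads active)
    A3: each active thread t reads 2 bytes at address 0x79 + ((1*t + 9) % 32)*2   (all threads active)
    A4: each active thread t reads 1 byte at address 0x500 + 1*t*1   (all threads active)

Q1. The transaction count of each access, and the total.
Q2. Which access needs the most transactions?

A1: 4 transactions
A2: 16 transactions
A3: 3 transactions
A4: 1 transaction

Answer: 4,16,3,1; total 24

Answer: A2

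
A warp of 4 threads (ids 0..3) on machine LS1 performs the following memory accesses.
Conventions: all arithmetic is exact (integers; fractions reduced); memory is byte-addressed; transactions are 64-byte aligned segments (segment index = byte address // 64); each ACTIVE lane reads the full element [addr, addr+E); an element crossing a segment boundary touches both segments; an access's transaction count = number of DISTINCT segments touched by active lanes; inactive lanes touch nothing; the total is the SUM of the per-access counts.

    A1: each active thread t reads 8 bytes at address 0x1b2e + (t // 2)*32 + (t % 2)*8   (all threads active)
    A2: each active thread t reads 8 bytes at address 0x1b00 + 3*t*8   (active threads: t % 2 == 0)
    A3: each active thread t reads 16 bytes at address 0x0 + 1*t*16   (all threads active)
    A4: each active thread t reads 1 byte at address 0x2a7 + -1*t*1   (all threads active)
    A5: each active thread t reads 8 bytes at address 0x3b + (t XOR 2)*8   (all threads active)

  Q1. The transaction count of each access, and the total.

A1: 2 transactions
A2: 1 transaction
A3: 1 transaction
A4: 1 transaction
A5: 2 transactions

Answer: 2,1,1,1,2; total 7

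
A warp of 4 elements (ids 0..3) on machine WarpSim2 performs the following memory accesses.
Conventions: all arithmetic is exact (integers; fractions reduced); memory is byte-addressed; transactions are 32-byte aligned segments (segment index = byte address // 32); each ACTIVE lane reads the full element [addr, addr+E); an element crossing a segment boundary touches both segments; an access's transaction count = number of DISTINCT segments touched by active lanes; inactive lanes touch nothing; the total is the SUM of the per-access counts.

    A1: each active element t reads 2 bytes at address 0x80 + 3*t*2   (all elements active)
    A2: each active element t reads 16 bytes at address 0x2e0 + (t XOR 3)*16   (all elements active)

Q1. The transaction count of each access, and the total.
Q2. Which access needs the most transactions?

A1: 1 transaction
A2: 2 transactions

Answer: 1,2; total 3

Answer: A2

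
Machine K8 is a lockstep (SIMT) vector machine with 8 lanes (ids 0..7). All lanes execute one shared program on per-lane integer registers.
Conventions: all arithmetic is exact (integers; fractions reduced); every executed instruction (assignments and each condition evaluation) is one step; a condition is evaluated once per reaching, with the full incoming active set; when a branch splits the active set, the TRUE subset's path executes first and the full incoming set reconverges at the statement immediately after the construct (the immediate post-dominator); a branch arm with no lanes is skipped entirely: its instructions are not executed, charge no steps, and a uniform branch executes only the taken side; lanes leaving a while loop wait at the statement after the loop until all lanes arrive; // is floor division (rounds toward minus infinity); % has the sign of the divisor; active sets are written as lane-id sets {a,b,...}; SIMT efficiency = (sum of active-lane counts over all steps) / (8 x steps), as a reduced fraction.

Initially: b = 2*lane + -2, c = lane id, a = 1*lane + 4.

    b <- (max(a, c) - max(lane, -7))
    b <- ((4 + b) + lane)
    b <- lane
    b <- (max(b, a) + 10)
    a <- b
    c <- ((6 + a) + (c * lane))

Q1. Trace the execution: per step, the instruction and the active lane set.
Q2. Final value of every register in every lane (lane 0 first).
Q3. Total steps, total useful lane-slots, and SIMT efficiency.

step 0: b <- (max(a, c) - max(lane, -7)) {0,1,2,3,4,5,6,7}
step 1: b <- ((4 + b) + lane)        {0,1,2,3,4,5,6,7}
step 2: b <- lane                    {0,1,2,3,4,5,6,7}
step 3: b <- (max(b, a) + 10)        {0,1,2,3,4,5,6,7}
step 4: a <- b                       {0,1,2,3,4,5,6,7}
step 5: c <- ((6 + a) + (c * lane))  {0,1,2,3,4,5,6,7}

Answer: 6 steps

b: 14,15,16,17,18,19,20,21
c: 20,22,26,32,40,50,62,76
a: 14,15,16,17,18,19,20,21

steps = 6; useful = 48; efficiency = 48/48 = 1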